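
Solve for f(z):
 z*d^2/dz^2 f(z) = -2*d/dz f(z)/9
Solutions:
 f(z) = C1 + C2*z^(7/9)


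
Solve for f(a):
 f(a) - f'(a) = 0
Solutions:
 f(a) = C1*exp(a)


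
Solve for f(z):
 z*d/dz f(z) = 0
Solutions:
 f(z) = C1


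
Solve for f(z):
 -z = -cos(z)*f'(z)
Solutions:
 f(z) = C1 + Integral(z/cos(z), z)


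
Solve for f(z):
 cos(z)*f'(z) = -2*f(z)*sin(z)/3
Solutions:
 f(z) = C1*cos(z)^(2/3)


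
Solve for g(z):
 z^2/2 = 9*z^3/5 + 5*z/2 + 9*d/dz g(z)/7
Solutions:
 g(z) = C1 - 7*z^4/20 + 7*z^3/54 - 35*z^2/36


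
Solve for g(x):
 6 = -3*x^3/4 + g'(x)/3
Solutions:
 g(x) = C1 + 9*x^4/16 + 18*x


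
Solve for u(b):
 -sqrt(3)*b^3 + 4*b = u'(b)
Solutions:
 u(b) = C1 - sqrt(3)*b^4/4 + 2*b^2


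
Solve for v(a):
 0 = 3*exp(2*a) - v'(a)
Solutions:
 v(a) = C1 + 3*exp(2*a)/2


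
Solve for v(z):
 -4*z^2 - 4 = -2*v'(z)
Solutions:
 v(z) = C1 + 2*z^3/3 + 2*z


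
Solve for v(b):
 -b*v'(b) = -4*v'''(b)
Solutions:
 v(b) = C1 + Integral(C2*airyai(2^(1/3)*b/2) + C3*airybi(2^(1/3)*b/2), b)


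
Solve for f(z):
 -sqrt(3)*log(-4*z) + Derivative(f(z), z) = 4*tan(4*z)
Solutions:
 f(z) = C1 + sqrt(3)*z*(log(-z) - 1) + 2*sqrt(3)*z*log(2) - log(cos(4*z))


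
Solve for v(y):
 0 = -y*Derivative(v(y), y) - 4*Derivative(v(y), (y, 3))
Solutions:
 v(y) = C1 + Integral(C2*airyai(-2^(1/3)*y/2) + C3*airybi(-2^(1/3)*y/2), y)


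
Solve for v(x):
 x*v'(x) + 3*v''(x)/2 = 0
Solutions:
 v(x) = C1 + C2*erf(sqrt(3)*x/3)


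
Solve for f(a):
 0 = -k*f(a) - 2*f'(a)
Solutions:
 f(a) = C1*exp(-a*k/2)


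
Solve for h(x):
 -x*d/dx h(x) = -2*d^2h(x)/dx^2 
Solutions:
 h(x) = C1 + C2*erfi(x/2)


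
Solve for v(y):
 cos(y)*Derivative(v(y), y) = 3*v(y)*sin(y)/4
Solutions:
 v(y) = C1/cos(y)^(3/4)


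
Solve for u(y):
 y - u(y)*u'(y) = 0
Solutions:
 u(y) = -sqrt(C1 + y^2)
 u(y) = sqrt(C1 + y^2)


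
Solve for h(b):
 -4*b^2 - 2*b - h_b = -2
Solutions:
 h(b) = C1 - 4*b^3/3 - b^2 + 2*b


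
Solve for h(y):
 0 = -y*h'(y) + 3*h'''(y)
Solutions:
 h(y) = C1 + Integral(C2*airyai(3^(2/3)*y/3) + C3*airybi(3^(2/3)*y/3), y)


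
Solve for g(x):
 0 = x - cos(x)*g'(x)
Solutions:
 g(x) = C1 + Integral(x/cos(x), x)


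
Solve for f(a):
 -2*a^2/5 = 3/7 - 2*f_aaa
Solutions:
 f(a) = C1 + C2*a + C3*a^2 + a^5/300 + a^3/28


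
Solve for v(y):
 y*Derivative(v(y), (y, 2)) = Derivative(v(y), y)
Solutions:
 v(y) = C1 + C2*y^2


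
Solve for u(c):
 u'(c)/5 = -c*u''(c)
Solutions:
 u(c) = C1 + C2*c^(4/5)


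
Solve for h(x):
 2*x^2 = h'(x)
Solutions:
 h(x) = C1 + 2*x^3/3


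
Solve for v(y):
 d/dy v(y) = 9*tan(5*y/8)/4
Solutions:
 v(y) = C1 - 18*log(cos(5*y/8))/5


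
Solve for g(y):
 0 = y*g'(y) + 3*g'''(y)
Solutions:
 g(y) = C1 + Integral(C2*airyai(-3^(2/3)*y/3) + C3*airybi(-3^(2/3)*y/3), y)


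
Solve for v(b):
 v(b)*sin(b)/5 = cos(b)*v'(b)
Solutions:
 v(b) = C1/cos(b)^(1/5)


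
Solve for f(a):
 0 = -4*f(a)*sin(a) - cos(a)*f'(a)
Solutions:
 f(a) = C1*cos(a)^4


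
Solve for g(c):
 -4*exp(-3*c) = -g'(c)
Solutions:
 g(c) = C1 - 4*exp(-3*c)/3


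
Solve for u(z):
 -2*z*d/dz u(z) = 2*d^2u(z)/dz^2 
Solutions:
 u(z) = C1 + C2*erf(sqrt(2)*z/2)


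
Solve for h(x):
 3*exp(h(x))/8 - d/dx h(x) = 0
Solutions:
 h(x) = log(-1/(C1 + 3*x)) + 3*log(2)


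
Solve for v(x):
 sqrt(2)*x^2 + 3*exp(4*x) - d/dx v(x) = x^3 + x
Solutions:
 v(x) = C1 - x^4/4 + sqrt(2)*x^3/3 - x^2/2 + 3*exp(4*x)/4


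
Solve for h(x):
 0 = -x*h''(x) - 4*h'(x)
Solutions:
 h(x) = C1 + C2/x^3


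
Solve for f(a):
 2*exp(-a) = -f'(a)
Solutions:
 f(a) = C1 + 2*exp(-a)


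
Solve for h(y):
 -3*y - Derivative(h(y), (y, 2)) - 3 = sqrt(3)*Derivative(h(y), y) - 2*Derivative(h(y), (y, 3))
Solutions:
 h(y) = C1 + C2*exp(y*(1 - sqrt(1 + 8*sqrt(3)))/4) + C3*exp(y*(1 + sqrt(1 + 8*sqrt(3)))/4) - sqrt(3)*y^2/2 - sqrt(3)*y + y


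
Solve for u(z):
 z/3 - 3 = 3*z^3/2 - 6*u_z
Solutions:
 u(z) = C1 + z^4/16 - z^2/36 + z/2


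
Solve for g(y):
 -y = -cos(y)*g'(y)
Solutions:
 g(y) = C1 + Integral(y/cos(y), y)


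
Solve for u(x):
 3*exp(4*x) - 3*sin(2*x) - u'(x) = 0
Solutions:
 u(x) = C1 + 3*exp(4*x)/4 + 3*cos(2*x)/2


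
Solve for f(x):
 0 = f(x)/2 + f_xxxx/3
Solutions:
 f(x) = (C1*sin(6^(1/4)*x/2) + C2*cos(6^(1/4)*x/2))*exp(-6^(1/4)*x/2) + (C3*sin(6^(1/4)*x/2) + C4*cos(6^(1/4)*x/2))*exp(6^(1/4)*x/2)


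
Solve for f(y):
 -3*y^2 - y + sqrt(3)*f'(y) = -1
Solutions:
 f(y) = C1 + sqrt(3)*y^3/3 + sqrt(3)*y^2/6 - sqrt(3)*y/3


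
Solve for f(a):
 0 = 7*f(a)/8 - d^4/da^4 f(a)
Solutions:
 f(a) = C1*exp(-14^(1/4)*a/2) + C2*exp(14^(1/4)*a/2) + C3*sin(14^(1/4)*a/2) + C4*cos(14^(1/4)*a/2)


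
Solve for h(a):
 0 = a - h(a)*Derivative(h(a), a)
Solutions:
 h(a) = -sqrt(C1 + a^2)
 h(a) = sqrt(C1 + a^2)


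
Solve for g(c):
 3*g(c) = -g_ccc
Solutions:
 g(c) = C3*exp(-3^(1/3)*c) + (C1*sin(3^(5/6)*c/2) + C2*cos(3^(5/6)*c/2))*exp(3^(1/3)*c/2)


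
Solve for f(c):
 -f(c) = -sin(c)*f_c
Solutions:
 f(c) = C1*sqrt(cos(c) - 1)/sqrt(cos(c) + 1)


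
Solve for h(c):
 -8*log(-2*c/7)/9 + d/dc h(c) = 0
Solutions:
 h(c) = C1 + 8*c*log(-c)/9 + 8*c*(-log(7) - 1 + log(2))/9


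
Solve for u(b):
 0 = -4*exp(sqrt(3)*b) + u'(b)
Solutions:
 u(b) = C1 + 4*sqrt(3)*exp(sqrt(3)*b)/3


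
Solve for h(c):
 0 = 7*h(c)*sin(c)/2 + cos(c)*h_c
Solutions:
 h(c) = C1*cos(c)^(7/2)


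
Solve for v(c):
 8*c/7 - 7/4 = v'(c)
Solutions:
 v(c) = C1 + 4*c^2/7 - 7*c/4


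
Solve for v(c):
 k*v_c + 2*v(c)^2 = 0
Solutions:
 v(c) = k/(C1*k + 2*c)


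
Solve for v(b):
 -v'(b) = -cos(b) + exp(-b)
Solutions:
 v(b) = C1 + sin(b) + exp(-b)


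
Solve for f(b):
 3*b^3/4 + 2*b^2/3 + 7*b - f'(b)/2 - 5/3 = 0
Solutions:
 f(b) = C1 + 3*b^4/8 + 4*b^3/9 + 7*b^2 - 10*b/3


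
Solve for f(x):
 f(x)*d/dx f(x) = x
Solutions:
 f(x) = -sqrt(C1 + x^2)
 f(x) = sqrt(C1 + x^2)


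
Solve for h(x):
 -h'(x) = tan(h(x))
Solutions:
 h(x) = pi - asin(C1*exp(-x))
 h(x) = asin(C1*exp(-x))


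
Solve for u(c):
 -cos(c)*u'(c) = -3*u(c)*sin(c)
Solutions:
 u(c) = C1/cos(c)^3


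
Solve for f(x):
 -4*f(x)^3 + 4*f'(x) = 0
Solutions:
 f(x) = -sqrt(2)*sqrt(-1/(C1 + x))/2
 f(x) = sqrt(2)*sqrt(-1/(C1 + x))/2


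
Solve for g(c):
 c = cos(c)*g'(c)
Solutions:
 g(c) = C1 + Integral(c/cos(c), c)


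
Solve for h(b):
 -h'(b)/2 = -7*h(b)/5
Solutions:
 h(b) = C1*exp(14*b/5)


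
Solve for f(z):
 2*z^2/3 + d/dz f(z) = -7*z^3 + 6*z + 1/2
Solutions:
 f(z) = C1 - 7*z^4/4 - 2*z^3/9 + 3*z^2 + z/2


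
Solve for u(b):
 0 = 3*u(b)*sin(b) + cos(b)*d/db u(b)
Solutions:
 u(b) = C1*cos(b)^3


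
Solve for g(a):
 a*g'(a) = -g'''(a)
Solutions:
 g(a) = C1 + Integral(C2*airyai(-a) + C3*airybi(-a), a)


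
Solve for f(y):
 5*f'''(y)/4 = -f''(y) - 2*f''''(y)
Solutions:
 f(y) = C1 + C2*y + (C3*sin(sqrt(103)*y/16) + C4*cos(sqrt(103)*y/16))*exp(-5*y/16)


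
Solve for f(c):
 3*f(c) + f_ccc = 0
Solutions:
 f(c) = C3*exp(-3^(1/3)*c) + (C1*sin(3^(5/6)*c/2) + C2*cos(3^(5/6)*c/2))*exp(3^(1/3)*c/2)


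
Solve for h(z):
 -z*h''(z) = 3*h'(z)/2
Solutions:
 h(z) = C1 + C2/sqrt(z)


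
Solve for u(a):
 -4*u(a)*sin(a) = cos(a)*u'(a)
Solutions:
 u(a) = C1*cos(a)^4


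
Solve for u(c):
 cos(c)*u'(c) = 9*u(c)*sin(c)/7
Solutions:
 u(c) = C1/cos(c)^(9/7)


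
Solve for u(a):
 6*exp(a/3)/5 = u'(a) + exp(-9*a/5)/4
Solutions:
 u(a) = C1 + 18*exp(a/3)/5 + 5*exp(-9*a/5)/36


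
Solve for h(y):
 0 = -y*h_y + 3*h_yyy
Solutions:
 h(y) = C1 + Integral(C2*airyai(3^(2/3)*y/3) + C3*airybi(3^(2/3)*y/3), y)


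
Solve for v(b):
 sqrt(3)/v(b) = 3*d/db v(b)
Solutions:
 v(b) = -sqrt(C1 + 6*sqrt(3)*b)/3
 v(b) = sqrt(C1 + 6*sqrt(3)*b)/3


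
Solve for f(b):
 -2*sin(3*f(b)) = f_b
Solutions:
 f(b) = -acos((-C1 - exp(12*b))/(C1 - exp(12*b)))/3 + 2*pi/3
 f(b) = acos((-C1 - exp(12*b))/(C1 - exp(12*b)))/3


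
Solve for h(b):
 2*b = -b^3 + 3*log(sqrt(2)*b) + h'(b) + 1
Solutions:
 h(b) = C1 + b^4/4 + b^2 - 3*b*log(b) - 3*b*log(2)/2 + 2*b


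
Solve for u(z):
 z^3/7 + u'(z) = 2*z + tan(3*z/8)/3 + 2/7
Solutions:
 u(z) = C1 - z^4/28 + z^2 + 2*z/7 - 8*log(cos(3*z/8))/9


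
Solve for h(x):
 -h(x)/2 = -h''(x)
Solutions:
 h(x) = C1*exp(-sqrt(2)*x/2) + C2*exp(sqrt(2)*x/2)


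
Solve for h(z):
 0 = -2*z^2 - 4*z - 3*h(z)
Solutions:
 h(z) = 2*z*(-z - 2)/3


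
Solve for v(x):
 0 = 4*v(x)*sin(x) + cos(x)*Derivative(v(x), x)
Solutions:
 v(x) = C1*cos(x)^4


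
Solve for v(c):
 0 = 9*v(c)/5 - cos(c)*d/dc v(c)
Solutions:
 v(c) = C1*(sin(c) + 1)^(9/10)/(sin(c) - 1)^(9/10)


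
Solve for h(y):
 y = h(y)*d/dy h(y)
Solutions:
 h(y) = -sqrt(C1 + y^2)
 h(y) = sqrt(C1 + y^2)


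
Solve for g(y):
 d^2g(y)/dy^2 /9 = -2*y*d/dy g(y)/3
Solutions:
 g(y) = C1 + C2*erf(sqrt(3)*y)


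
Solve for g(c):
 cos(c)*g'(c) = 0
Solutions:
 g(c) = C1


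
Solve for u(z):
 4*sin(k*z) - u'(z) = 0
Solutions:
 u(z) = C1 - 4*cos(k*z)/k


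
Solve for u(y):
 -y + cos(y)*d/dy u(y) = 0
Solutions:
 u(y) = C1 + Integral(y/cos(y), y)


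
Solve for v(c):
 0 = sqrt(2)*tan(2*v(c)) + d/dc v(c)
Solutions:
 v(c) = -asin(C1*exp(-2*sqrt(2)*c))/2 + pi/2
 v(c) = asin(C1*exp(-2*sqrt(2)*c))/2


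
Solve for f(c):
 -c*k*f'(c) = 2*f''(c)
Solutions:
 f(c) = Piecewise((-sqrt(pi)*C1*erf(c*sqrt(k)/2)/sqrt(k) - C2, (k > 0) | (k < 0)), (-C1*c - C2, True))


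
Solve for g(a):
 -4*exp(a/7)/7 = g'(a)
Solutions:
 g(a) = C1 - 4*exp(a/7)


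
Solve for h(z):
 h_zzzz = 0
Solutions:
 h(z) = C1 + C2*z + C3*z^2 + C4*z^3


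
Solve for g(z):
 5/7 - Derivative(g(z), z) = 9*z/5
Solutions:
 g(z) = C1 - 9*z^2/10 + 5*z/7


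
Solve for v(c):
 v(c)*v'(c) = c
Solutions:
 v(c) = -sqrt(C1 + c^2)
 v(c) = sqrt(C1 + c^2)


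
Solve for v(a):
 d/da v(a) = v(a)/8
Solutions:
 v(a) = C1*exp(a/8)


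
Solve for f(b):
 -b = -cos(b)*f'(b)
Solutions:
 f(b) = C1 + Integral(b/cos(b), b)


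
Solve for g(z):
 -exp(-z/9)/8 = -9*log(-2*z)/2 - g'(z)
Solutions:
 g(z) = C1 - 9*z*log(-z)/2 + 9*z*(1 - log(2))/2 - 9*exp(-z/9)/8


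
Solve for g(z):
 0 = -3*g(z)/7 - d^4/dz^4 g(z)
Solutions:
 g(z) = (C1*sin(sqrt(2)*3^(1/4)*7^(3/4)*z/14) + C2*cos(sqrt(2)*3^(1/4)*7^(3/4)*z/14))*exp(-sqrt(2)*3^(1/4)*7^(3/4)*z/14) + (C3*sin(sqrt(2)*3^(1/4)*7^(3/4)*z/14) + C4*cos(sqrt(2)*3^(1/4)*7^(3/4)*z/14))*exp(sqrt(2)*3^(1/4)*7^(3/4)*z/14)


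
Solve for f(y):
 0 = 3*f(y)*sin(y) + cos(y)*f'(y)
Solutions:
 f(y) = C1*cos(y)^3


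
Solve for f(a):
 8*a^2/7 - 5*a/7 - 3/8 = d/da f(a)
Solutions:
 f(a) = C1 + 8*a^3/21 - 5*a^2/14 - 3*a/8


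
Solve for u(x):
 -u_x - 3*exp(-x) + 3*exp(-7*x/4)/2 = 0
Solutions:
 u(x) = C1 + 3*exp(-x) - 6*exp(-7*x/4)/7


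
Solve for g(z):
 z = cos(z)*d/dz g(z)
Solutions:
 g(z) = C1 + Integral(z/cos(z), z)


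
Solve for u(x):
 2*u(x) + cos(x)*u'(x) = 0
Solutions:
 u(x) = C1*(sin(x) - 1)/(sin(x) + 1)


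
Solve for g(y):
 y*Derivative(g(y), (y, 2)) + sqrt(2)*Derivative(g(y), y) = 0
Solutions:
 g(y) = C1 + C2*y^(1 - sqrt(2))


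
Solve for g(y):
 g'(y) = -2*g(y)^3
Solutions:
 g(y) = -sqrt(2)*sqrt(-1/(C1 - 2*y))/2
 g(y) = sqrt(2)*sqrt(-1/(C1 - 2*y))/2


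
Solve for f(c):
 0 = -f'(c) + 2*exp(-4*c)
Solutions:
 f(c) = C1 - exp(-4*c)/2


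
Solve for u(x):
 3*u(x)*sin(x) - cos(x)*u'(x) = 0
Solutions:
 u(x) = C1/cos(x)^3


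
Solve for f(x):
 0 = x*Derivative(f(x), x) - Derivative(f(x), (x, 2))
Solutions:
 f(x) = C1 + C2*erfi(sqrt(2)*x/2)


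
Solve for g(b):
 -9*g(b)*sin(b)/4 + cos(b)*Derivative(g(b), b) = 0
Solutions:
 g(b) = C1/cos(b)^(9/4)


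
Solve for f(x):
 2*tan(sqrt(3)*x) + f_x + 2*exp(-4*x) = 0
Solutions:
 f(x) = C1 - sqrt(3)*log(tan(sqrt(3)*x)^2 + 1)/3 + exp(-4*x)/2


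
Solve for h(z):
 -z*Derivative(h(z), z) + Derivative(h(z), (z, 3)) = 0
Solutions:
 h(z) = C1 + Integral(C2*airyai(z) + C3*airybi(z), z)


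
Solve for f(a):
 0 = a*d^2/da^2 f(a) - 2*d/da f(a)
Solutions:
 f(a) = C1 + C2*a^3


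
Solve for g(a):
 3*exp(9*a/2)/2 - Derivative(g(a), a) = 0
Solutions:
 g(a) = C1 + exp(9*a/2)/3


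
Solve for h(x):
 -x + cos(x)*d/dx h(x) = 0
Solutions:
 h(x) = C1 + Integral(x/cos(x), x)


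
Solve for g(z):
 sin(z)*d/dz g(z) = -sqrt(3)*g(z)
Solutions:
 g(z) = C1*(cos(z) + 1)^(sqrt(3)/2)/(cos(z) - 1)^(sqrt(3)/2)


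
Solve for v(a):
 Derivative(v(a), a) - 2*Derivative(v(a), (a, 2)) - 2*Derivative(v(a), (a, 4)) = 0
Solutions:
 v(a) = C1 + C2*exp(6^(1/3)*a*(-(9 + sqrt(129))^(1/3) + 2*6^(1/3)/(9 + sqrt(129))^(1/3))/12)*sin(2^(1/3)*3^(1/6)*a*(6*2^(1/3)/(9 + sqrt(129))^(1/3) + 3^(2/3)*(9 + sqrt(129))^(1/3))/12) + C3*exp(6^(1/3)*a*(-(9 + sqrt(129))^(1/3) + 2*6^(1/3)/(9 + sqrt(129))^(1/3))/12)*cos(2^(1/3)*3^(1/6)*a*(6*2^(1/3)/(9 + sqrt(129))^(1/3) + 3^(2/3)*(9 + sqrt(129))^(1/3))/12) + C4*exp(-6^(1/3)*a*(-(9 + sqrt(129))^(1/3) + 2*6^(1/3)/(9 + sqrt(129))^(1/3))/6)


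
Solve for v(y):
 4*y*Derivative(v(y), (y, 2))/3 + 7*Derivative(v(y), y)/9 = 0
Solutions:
 v(y) = C1 + C2*y^(5/12)


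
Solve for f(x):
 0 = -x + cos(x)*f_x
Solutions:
 f(x) = C1 + Integral(x/cos(x), x)


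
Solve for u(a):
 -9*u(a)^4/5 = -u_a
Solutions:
 u(a) = 5^(1/3)*(-1/(C1 + 27*a))^(1/3)
 u(a) = 5^(1/3)*(-1/(C1 + 9*a))^(1/3)*(-3^(2/3) - 3*3^(1/6)*I)/6
 u(a) = 5^(1/3)*(-1/(C1 + 9*a))^(1/3)*(-3^(2/3) + 3*3^(1/6)*I)/6


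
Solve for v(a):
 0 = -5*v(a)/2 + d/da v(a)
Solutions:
 v(a) = C1*exp(5*a/2)


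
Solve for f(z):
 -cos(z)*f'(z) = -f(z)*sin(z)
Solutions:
 f(z) = C1/cos(z)


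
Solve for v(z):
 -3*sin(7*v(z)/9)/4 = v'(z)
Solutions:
 3*z/4 + 9*log(cos(7*v(z)/9) - 1)/14 - 9*log(cos(7*v(z)/9) + 1)/14 = C1


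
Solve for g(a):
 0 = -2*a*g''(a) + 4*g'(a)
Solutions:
 g(a) = C1 + C2*a^3


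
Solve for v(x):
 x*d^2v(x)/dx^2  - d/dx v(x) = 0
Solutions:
 v(x) = C1 + C2*x^2


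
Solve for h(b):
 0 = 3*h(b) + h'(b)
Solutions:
 h(b) = C1*exp(-3*b)


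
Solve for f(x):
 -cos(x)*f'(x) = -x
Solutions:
 f(x) = C1 + Integral(x/cos(x), x)


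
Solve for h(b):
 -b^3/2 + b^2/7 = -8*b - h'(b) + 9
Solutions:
 h(b) = C1 + b^4/8 - b^3/21 - 4*b^2 + 9*b


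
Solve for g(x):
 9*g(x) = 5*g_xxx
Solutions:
 g(x) = C3*exp(15^(2/3)*x/5) + (C1*sin(3*3^(1/6)*5^(2/3)*x/10) + C2*cos(3*3^(1/6)*5^(2/3)*x/10))*exp(-15^(2/3)*x/10)


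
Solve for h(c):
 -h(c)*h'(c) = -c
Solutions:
 h(c) = -sqrt(C1 + c^2)
 h(c) = sqrt(C1 + c^2)


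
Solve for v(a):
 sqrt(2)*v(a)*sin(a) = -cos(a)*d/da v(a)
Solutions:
 v(a) = C1*cos(a)^(sqrt(2))


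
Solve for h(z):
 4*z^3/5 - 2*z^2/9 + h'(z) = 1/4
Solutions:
 h(z) = C1 - z^4/5 + 2*z^3/27 + z/4


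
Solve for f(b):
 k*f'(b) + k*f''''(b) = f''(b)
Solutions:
 f(b) = C1 + C2*exp(2^(1/3)*b*(6^(1/3)*(sqrt(3)*sqrt(27 - 4/k^3) + 9)^(1/3)/12 - 2^(1/3)*3^(5/6)*I*(sqrt(3)*sqrt(27 - 4/k^3) + 9)^(1/3)/12 - 2/(k*(-3^(1/3) + 3^(5/6)*I)*(sqrt(3)*sqrt(27 - 4/k^3) + 9)^(1/3)))) + C3*exp(2^(1/3)*b*(6^(1/3)*(sqrt(3)*sqrt(27 - 4/k^3) + 9)^(1/3)/12 + 2^(1/3)*3^(5/6)*I*(sqrt(3)*sqrt(27 - 4/k^3) + 9)^(1/3)/12 + 2/(k*(3^(1/3) + 3^(5/6)*I)*(sqrt(3)*sqrt(27 - 4/k^3) + 9)^(1/3)))) + C4*exp(-6^(1/3)*b*(2^(1/3)*(sqrt(3)*sqrt(27 - 4/k^3) + 9)^(1/3) + 2*3^(1/3)/(k*(sqrt(3)*sqrt(27 - 4/k^3) + 9)^(1/3)))/6)


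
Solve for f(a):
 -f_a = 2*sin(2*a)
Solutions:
 f(a) = C1 + cos(2*a)


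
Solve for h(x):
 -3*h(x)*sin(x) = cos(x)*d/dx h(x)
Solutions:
 h(x) = C1*cos(x)^3


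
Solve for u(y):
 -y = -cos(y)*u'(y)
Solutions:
 u(y) = C1 + Integral(y/cos(y), y)


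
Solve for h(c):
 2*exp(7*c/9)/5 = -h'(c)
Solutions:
 h(c) = C1 - 18*exp(7*c/9)/35


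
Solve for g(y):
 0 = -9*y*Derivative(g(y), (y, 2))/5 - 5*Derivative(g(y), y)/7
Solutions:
 g(y) = C1 + C2*y^(38/63)


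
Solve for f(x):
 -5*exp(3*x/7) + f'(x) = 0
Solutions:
 f(x) = C1 + 35*exp(3*x/7)/3


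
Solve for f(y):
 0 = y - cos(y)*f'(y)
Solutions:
 f(y) = C1 + Integral(y/cos(y), y)


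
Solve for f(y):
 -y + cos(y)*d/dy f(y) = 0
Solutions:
 f(y) = C1 + Integral(y/cos(y), y)


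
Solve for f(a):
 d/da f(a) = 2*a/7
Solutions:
 f(a) = C1 + a^2/7


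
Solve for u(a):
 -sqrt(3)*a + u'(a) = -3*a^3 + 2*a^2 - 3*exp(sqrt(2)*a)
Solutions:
 u(a) = C1 - 3*a^4/4 + 2*a^3/3 + sqrt(3)*a^2/2 - 3*sqrt(2)*exp(sqrt(2)*a)/2


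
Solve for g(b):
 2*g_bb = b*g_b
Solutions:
 g(b) = C1 + C2*erfi(b/2)


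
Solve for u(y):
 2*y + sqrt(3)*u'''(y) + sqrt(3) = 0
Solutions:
 u(y) = C1 + C2*y + C3*y^2 - sqrt(3)*y^4/36 - y^3/6


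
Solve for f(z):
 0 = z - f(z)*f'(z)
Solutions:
 f(z) = -sqrt(C1 + z^2)
 f(z) = sqrt(C1 + z^2)


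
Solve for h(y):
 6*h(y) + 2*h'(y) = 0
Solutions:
 h(y) = C1*exp(-3*y)


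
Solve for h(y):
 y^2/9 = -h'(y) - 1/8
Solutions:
 h(y) = C1 - y^3/27 - y/8


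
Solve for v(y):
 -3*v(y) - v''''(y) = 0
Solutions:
 v(y) = (C1*sin(sqrt(2)*3^(1/4)*y/2) + C2*cos(sqrt(2)*3^(1/4)*y/2))*exp(-sqrt(2)*3^(1/4)*y/2) + (C3*sin(sqrt(2)*3^(1/4)*y/2) + C4*cos(sqrt(2)*3^(1/4)*y/2))*exp(sqrt(2)*3^(1/4)*y/2)


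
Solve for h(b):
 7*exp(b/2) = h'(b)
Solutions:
 h(b) = C1 + 14*exp(b/2)


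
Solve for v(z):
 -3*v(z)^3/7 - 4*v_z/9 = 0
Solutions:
 v(z) = -sqrt(14)*sqrt(-1/(C1 - 27*z))
 v(z) = sqrt(14)*sqrt(-1/(C1 - 27*z))


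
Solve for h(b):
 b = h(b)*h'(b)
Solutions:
 h(b) = -sqrt(C1 + b^2)
 h(b) = sqrt(C1 + b^2)


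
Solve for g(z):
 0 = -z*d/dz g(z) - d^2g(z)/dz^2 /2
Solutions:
 g(z) = C1 + C2*erf(z)


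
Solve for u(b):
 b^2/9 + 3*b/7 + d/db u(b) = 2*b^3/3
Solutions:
 u(b) = C1 + b^4/6 - b^3/27 - 3*b^2/14


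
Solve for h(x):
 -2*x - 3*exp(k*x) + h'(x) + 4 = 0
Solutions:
 h(x) = C1 + x^2 - 4*x + 3*exp(k*x)/k


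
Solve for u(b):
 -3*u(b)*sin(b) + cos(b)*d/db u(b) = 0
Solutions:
 u(b) = C1/cos(b)^3


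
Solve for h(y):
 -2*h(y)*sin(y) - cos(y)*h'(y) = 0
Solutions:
 h(y) = C1*cos(y)^2


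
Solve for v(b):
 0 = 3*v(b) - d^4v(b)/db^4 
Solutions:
 v(b) = C1*exp(-3^(1/4)*b) + C2*exp(3^(1/4)*b) + C3*sin(3^(1/4)*b) + C4*cos(3^(1/4)*b)


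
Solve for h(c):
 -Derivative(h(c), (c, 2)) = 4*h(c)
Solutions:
 h(c) = C1*sin(2*c) + C2*cos(2*c)


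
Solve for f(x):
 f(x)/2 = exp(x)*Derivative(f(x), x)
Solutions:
 f(x) = C1*exp(-exp(-x)/2)


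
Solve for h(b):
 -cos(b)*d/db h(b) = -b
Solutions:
 h(b) = C1 + Integral(b/cos(b), b)


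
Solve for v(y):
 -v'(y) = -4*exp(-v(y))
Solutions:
 v(y) = log(C1 + 4*y)


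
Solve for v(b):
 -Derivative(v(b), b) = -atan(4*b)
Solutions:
 v(b) = C1 + b*atan(4*b) - log(16*b^2 + 1)/8


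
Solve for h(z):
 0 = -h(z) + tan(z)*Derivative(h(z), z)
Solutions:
 h(z) = C1*sin(z)


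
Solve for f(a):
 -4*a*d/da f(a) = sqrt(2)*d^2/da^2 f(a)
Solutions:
 f(a) = C1 + C2*erf(2^(1/4)*a)


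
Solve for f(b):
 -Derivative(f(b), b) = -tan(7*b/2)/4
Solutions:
 f(b) = C1 - log(cos(7*b/2))/14


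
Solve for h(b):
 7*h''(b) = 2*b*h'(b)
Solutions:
 h(b) = C1 + C2*erfi(sqrt(7)*b/7)


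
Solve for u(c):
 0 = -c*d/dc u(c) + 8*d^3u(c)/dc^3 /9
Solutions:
 u(c) = C1 + Integral(C2*airyai(3^(2/3)*c/2) + C3*airybi(3^(2/3)*c/2), c)


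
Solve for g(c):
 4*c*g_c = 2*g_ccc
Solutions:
 g(c) = C1 + Integral(C2*airyai(2^(1/3)*c) + C3*airybi(2^(1/3)*c), c)


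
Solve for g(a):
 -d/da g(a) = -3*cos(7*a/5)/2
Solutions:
 g(a) = C1 + 15*sin(7*a/5)/14


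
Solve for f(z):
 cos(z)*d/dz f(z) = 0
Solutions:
 f(z) = C1


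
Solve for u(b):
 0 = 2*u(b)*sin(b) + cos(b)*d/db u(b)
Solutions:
 u(b) = C1*cos(b)^2


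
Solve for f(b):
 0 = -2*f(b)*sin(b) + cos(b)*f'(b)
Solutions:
 f(b) = C1/cos(b)^2


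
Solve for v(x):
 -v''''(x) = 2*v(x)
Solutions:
 v(x) = (C1*sin(2^(3/4)*x/2) + C2*cos(2^(3/4)*x/2))*exp(-2^(3/4)*x/2) + (C3*sin(2^(3/4)*x/2) + C4*cos(2^(3/4)*x/2))*exp(2^(3/4)*x/2)


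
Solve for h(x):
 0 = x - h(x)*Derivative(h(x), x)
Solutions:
 h(x) = -sqrt(C1 + x^2)
 h(x) = sqrt(C1 + x^2)


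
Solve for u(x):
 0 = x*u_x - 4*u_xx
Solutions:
 u(x) = C1 + C2*erfi(sqrt(2)*x/4)


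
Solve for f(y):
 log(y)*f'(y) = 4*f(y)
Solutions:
 f(y) = C1*exp(4*li(y))


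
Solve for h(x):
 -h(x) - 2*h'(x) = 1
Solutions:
 h(x) = C1*exp(-x/2) - 1


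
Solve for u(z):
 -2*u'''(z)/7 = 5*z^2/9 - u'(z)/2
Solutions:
 u(z) = C1 + C2*exp(-sqrt(7)*z/2) + C3*exp(sqrt(7)*z/2) + 10*z^3/27 + 80*z/63


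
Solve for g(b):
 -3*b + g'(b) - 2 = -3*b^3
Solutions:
 g(b) = C1 - 3*b^4/4 + 3*b^2/2 + 2*b


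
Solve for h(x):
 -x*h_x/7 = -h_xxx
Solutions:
 h(x) = C1 + Integral(C2*airyai(7^(2/3)*x/7) + C3*airybi(7^(2/3)*x/7), x)


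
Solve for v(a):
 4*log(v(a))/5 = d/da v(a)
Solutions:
 li(v(a)) = C1 + 4*a/5


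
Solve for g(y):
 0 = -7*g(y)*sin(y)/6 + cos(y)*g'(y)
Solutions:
 g(y) = C1/cos(y)^(7/6)


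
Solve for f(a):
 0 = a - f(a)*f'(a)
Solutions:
 f(a) = -sqrt(C1 + a^2)
 f(a) = sqrt(C1 + a^2)


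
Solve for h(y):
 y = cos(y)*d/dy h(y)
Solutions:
 h(y) = C1 + Integral(y/cos(y), y)


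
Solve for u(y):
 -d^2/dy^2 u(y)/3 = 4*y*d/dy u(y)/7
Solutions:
 u(y) = C1 + C2*erf(sqrt(42)*y/7)


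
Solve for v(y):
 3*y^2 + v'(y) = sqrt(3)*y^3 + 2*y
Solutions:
 v(y) = C1 + sqrt(3)*y^4/4 - y^3 + y^2


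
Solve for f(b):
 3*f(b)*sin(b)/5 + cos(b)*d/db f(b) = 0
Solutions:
 f(b) = C1*cos(b)^(3/5)


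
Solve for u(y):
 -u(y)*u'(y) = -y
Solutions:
 u(y) = -sqrt(C1 + y^2)
 u(y) = sqrt(C1 + y^2)


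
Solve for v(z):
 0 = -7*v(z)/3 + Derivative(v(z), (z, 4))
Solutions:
 v(z) = C1*exp(-3^(3/4)*7^(1/4)*z/3) + C2*exp(3^(3/4)*7^(1/4)*z/3) + C3*sin(3^(3/4)*7^(1/4)*z/3) + C4*cos(3^(3/4)*7^(1/4)*z/3)


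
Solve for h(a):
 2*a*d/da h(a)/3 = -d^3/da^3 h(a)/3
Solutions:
 h(a) = C1 + Integral(C2*airyai(-2^(1/3)*a) + C3*airybi(-2^(1/3)*a), a)


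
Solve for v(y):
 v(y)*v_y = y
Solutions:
 v(y) = -sqrt(C1 + y^2)
 v(y) = sqrt(C1 + y^2)


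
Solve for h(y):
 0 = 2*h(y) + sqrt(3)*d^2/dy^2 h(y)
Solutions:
 h(y) = C1*sin(sqrt(2)*3^(3/4)*y/3) + C2*cos(sqrt(2)*3^(3/4)*y/3)


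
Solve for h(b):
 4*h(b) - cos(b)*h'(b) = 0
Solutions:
 h(b) = C1*(sin(b)^2 + 2*sin(b) + 1)/(sin(b)^2 - 2*sin(b) + 1)


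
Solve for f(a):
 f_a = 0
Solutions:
 f(a) = C1


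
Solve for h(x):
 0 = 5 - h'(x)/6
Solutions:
 h(x) = C1 + 30*x


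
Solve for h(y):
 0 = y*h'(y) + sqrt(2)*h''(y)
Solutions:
 h(y) = C1 + C2*erf(2^(1/4)*y/2)


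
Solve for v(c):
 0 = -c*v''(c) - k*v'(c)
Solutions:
 v(c) = C1 + c^(1 - re(k))*(C2*sin(log(c)*Abs(im(k))) + C3*cos(log(c)*im(k)))


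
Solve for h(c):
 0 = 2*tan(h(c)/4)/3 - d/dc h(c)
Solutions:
 h(c) = -4*asin(C1*exp(c/6)) + 4*pi
 h(c) = 4*asin(C1*exp(c/6))


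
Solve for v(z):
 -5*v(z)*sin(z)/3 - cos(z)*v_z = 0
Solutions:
 v(z) = C1*cos(z)^(5/3)


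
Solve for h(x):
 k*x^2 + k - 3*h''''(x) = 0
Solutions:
 h(x) = C1 + C2*x + C3*x^2 + C4*x^3 + k*x^6/1080 + k*x^4/72


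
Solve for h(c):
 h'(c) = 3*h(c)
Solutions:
 h(c) = C1*exp(3*c)


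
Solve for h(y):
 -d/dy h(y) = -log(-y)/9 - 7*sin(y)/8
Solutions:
 h(y) = C1 + y*log(-y)/9 - y/9 - 7*cos(y)/8


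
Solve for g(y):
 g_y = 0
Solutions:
 g(y) = C1


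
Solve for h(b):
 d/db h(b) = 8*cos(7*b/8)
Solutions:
 h(b) = C1 + 64*sin(7*b/8)/7


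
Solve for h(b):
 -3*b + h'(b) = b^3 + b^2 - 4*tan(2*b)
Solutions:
 h(b) = C1 + b^4/4 + b^3/3 + 3*b^2/2 + 2*log(cos(2*b))


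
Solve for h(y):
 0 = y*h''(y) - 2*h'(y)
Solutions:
 h(y) = C1 + C2*y^3


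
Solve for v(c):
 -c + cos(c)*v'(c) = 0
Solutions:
 v(c) = C1 + Integral(c/cos(c), c)


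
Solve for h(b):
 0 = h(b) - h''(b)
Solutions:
 h(b) = C1*exp(-b) + C2*exp(b)


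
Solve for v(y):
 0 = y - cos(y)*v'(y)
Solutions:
 v(y) = C1 + Integral(y/cos(y), y)


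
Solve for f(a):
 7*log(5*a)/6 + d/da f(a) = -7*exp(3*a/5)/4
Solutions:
 f(a) = C1 - 7*a*log(a)/6 + 7*a*(1 - log(5))/6 - 35*exp(3*a/5)/12


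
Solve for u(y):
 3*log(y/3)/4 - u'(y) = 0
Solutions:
 u(y) = C1 + 3*y*log(y)/4 - 3*y*log(3)/4 - 3*y/4


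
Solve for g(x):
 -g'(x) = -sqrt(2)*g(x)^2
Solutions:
 g(x) = -1/(C1 + sqrt(2)*x)


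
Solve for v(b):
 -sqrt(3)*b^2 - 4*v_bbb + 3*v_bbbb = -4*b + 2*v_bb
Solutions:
 v(b) = C1 + C2*b + C3*exp(b*(2 - sqrt(10))/3) + C4*exp(b*(2 + sqrt(10))/3) - sqrt(3)*b^4/24 + b^3*(1 + sqrt(3))/3 + b^2*(-11*sqrt(3)/4 - 2)


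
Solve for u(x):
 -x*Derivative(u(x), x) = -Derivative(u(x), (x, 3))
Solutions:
 u(x) = C1 + Integral(C2*airyai(x) + C3*airybi(x), x)


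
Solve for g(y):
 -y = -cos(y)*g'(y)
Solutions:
 g(y) = C1 + Integral(y/cos(y), y)


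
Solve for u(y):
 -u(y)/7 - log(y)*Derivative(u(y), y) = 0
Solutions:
 u(y) = C1*exp(-li(y)/7)


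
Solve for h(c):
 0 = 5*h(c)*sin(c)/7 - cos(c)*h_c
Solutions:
 h(c) = C1/cos(c)^(5/7)


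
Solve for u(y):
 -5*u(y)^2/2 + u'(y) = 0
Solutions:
 u(y) = -2/(C1 + 5*y)


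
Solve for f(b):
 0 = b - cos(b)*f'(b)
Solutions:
 f(b) = C1 + Integral(b/cos(b), b)


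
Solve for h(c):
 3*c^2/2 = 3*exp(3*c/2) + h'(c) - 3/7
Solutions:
 h(c) = C1 + c^3/2 + 3*c/7 - 2*exp(3*c/2)


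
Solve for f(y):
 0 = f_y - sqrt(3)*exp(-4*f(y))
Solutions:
 f(y) = log(-I*(C1 + 4*sqrt(3)*y)^(1/4))
 f(y) = log(I*(C1 + 4*sqrt(3)*y)^(1/4))
 f(y) = log(-(C1 + 4*sqrt(3)*y)^(1/4))
 f(y) = log(C1 + 4*sqrt(3)*y)/4


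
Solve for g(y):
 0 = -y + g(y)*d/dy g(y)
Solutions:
 g(y) = -sqrt(C1 + y^2)
 g(y) = sqrt(C1 + y^2)


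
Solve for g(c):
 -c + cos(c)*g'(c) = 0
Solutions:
 g(c) = C1 + Integral(c/cos(c), c)


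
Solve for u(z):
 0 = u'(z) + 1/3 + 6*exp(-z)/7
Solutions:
 u(z) = C1 - z/3 + 6*exp(-z)/7


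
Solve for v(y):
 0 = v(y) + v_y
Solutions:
 v(y) = C1*exp(-y)


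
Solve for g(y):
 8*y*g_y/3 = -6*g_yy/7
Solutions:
 g(y) = C1 + C2*erf(sqrt(14)*y/3)


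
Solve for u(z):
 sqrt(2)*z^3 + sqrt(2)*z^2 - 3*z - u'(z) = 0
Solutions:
 u(z) = C1 + sqrt(2)*z^4/4 + sqrt(2)*z^3/3 - 3*z^2/2


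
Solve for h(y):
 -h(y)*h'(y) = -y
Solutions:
 h(y) = -sqrt(C1 + y^2)
 h(y) = sqrt(C1 + y^2)


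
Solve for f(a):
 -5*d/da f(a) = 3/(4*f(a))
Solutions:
 f(a) = -sqrt(C1 - 30*a)/10
 f(a) = sqrt(C1 - 30*a)/10


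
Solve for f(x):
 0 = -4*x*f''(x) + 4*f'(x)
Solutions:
 f(x) = C1 + C2*x^2


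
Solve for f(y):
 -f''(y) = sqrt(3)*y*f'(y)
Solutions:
 f(y) = C1 + C2*erf(sqrt(2)*3^(1/4)*y/2)


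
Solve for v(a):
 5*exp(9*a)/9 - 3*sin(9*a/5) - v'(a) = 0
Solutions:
 v(a) = C1 + 5*exp(9*a)/81 + 5*cos(9*a/5)/3


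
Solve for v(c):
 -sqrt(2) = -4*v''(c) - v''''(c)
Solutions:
 v(c) = C1 + C2*c + C3*sin(2*c) + C4*cos(2*c) + sqrt(2)*c^2/8


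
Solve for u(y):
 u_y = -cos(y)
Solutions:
 u(y) = C1 - sin(y)


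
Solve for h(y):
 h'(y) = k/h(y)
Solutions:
 h(y) = -sqrt(C1 + 2*k*y)
 h(y) = sqrt(C1 + 2*k*y)


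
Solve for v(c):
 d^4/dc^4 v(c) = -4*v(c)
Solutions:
 v(c) = (C1*sin(c) + C2*cos(c))*exp(-c) + (C3*sin(c) + C4*cos(c))*exp(c)


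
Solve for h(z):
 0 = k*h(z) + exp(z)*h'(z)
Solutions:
 h(z) = C1*exp(k*exp(-z))


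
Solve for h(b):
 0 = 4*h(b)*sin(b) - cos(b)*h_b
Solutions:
 h(b) = C1/cos(b)^4


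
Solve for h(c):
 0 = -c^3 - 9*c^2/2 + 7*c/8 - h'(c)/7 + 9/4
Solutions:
 h(c) = C1 - 7*c^4/4 - 21*c^3/2 + 49*c^2/16 + 63*c/4


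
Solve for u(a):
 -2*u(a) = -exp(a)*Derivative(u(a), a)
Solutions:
 u(a) = C1*exp(-2*exp(-a))


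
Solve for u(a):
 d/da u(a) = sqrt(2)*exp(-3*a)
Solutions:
 u(a) = C1 - sqrt(2)*exp(-3*a)/3


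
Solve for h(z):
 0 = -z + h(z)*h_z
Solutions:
 h(z) = -sqrt(C1 + z^2)
 h(z) = sqrt(C1 + z^2)


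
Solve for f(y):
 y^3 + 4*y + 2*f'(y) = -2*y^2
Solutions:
 f(y) = C1 - y^4/8 - y^3/3 - y^2


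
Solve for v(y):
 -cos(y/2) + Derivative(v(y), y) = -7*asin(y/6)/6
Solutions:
 v(y) = C1 - 7*y*asin(y/6)/6 - 7*sqrt(36 - y^2)/6 + 2*sin(y/2)


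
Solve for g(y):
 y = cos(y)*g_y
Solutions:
 g(y) = C1 + Integral(y/cos(y), y)


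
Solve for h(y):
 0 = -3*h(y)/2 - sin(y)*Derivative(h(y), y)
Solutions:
 h(y) = C1*(cos(y) + 1)^(3/4)/(cos(y) - 1)^(3/4)


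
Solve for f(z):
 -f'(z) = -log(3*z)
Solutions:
 f(z) = C1 + z*log(z) - z + z*log(3)


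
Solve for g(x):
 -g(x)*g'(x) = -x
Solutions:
 g(x) = -sqrt(C1 + x^2)
 g(x) = sqrt(C1 + x^2)


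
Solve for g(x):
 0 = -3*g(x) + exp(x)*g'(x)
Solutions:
 g(x) = C1*exp(-3*exp(-x))


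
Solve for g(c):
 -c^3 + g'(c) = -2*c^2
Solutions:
 g(c) = C1 + c^4/4 - 2*c^3/3


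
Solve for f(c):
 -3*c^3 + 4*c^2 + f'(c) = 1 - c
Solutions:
 f(c) = C1 + 3*c^4/4 - 4*c^3/3 - c^2/2 + c


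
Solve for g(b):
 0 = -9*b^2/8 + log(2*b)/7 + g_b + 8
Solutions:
 g(b) = C1 + 3*b^3/8 - b*log(b)/7 - 55*b/7 - b*log(2)/7


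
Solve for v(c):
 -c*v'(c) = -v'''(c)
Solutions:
 v(c) = C1 + Integral(C2*airyai(c) + C3*airybi(c), c)


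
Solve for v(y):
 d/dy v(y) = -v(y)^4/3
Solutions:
 v(y) = (-1 - sqrt(3)*I)*(1/(C1 + y))^(1/3)/2
 v(y) = (-1 + sqrt(3)*I)*(1/(C1 + y))^(1/3)/2
 v(y) = (1/(C1 + y))^(1/3)


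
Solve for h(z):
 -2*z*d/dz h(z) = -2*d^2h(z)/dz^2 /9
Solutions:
 h(z) = C1 + C2*erfi(3*sqrt(2)*z/2)


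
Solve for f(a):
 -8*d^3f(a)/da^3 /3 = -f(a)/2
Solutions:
 f(a) = C3*exp(2^(2/3)*3^(1/3)*a/4) + (C1*sin(2^(2/3)*3^(5/6)*a/8) + C2*cos(2^(2/3)*3^(5/6)*a/8))*exp(-2^(2/3)*3^(1/3)*a/8)


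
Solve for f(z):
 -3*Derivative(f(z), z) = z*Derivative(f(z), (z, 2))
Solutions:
 f(z) = C1 + C2/z^2


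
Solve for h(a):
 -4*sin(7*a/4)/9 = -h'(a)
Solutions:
 h(a) = C1 - 16*cos(7*a/4)/63


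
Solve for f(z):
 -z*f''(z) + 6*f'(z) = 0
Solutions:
 f(z) = C1 + C2*z^7


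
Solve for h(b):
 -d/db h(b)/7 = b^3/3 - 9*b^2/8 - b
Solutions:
 h(b) = C1 - 7*b^4/12 + 21*b^3/8 + 7*b^2/2


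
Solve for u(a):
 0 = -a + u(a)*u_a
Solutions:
 u(a) = -sqrt(C1 + a^2)
 u(a) = sqrt(C1 + a^2)


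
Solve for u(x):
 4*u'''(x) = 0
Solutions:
 u(x) = C1 + C2*x + C3*x^2


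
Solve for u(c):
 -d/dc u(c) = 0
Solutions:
 u(c) = C1


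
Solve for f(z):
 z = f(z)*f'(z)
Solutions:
 f(z) = -sqrt(C1 + z^2)
 f(z) = sqrt(C1 + z^2)


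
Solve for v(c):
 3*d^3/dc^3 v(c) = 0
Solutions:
 v(c) = C1 + C2*c + C3*c^2


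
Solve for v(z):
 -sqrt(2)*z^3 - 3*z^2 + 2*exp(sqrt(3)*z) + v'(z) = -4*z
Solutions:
 v(z) = C1 + sqrt(2)*z^4/4 + z^3 - 2*z^2 - 2*sqrt(3)*exp(sqrt(3)*z)/3


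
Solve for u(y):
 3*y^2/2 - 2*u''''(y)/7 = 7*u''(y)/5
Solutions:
 u(y) = C1 + C2*y + C3*sin(7*sqrt(10)*y/10) + C4*cos(7*sqrt(10)*y/10) + 5*y^4/56 - 75*y^2/343


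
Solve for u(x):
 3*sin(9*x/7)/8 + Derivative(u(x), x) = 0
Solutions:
 u(x) = C1 + 7*cos(9*x/7)/24


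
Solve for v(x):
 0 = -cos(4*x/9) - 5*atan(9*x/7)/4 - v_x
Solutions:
 v(x) = C1 - 5*x*atan(9*x/7)/4 + 35*log(81*x^2 + 49)/72 - 9*sin(4*x/9)/4


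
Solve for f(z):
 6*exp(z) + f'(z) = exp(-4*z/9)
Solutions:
 f(z) = C1 - 6*exp(z) - 9*exp(-4*z/9)/4


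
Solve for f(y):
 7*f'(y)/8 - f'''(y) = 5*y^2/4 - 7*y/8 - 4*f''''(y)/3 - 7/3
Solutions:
 f(y) = C1 + C2*exp(y*((sqrt(399) + 20)^(-1/3) + 2 + (sqrt(399) + 20)^(1/3))/8)*sin(sqrt(3)*y*(-(sqrt(399) + 20)^(1/3) + (sqrt(399) + 20)^(-1/3))/8) + C3*exp(y*((sqrt(399) + 20)^(-1/3) + 2 + (sqrt(399) + 20)^(1/3))/8)*cos(sqrt(3)*y*(-(sqrt(399) + 20)^(1/3) + (sqrt(399) + 20)^(-1/3))/8) + C4*exp(y*(-(sqrt(399) + 20)^(1/3) - 1/(sqrt(399) + 20)^(1/3) + 1)/4) + 10*y^3/21 - y^2/2 + 88*y/147


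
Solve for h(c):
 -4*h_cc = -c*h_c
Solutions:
 h(c) = C1 + C2*erfi(sqrt(2)*c/4)


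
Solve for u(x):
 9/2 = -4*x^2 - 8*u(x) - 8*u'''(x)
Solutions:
 u(x) = C3*exp(-x) - x^2/2 + (C1*sin(sqrt(3)*x/2) + C2*cos(sqrt(3)*x/2))*exp(x/2) - 9/16


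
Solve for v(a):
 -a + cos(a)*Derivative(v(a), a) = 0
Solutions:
 v(a) = C1 + Integral(a/cos(a), a)


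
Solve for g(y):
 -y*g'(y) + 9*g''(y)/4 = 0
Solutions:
 g(y) = C1 + C2*erfi(sqrt(2)*y/3)


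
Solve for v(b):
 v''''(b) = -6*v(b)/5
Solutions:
 v(b) = (C1*sin(10^(3/4)*3^(1/4)*b/10) + C2*cos(10^(3/4)*3^(1/4)*b/10))*exp(-10^(3/4)*3^(1/4)*b/10) + (C3*sin(10^(3/4)*3^(1/4)*b/10) + C4*cos(10^(3/4)*3^(1/4)*b/10))*exp(10^(3/4)*3^(1/4)*b/10)


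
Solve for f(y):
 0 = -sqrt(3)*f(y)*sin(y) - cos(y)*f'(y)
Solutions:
 f(y) = C1*cos(y)^(sqrt(3))


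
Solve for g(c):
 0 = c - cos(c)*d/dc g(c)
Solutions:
 g(c) = C1 + Integral(c/cos(c), c)


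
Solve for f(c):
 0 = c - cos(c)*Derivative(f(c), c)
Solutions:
 f(c) = C1 + Integral(c/cos(c), c)


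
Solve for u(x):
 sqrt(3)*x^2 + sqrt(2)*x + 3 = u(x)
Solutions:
 u(x) = sqrt(3)*x^2 + sqrt(2)*x + 3


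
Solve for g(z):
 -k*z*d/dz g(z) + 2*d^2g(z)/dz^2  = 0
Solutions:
 g(z) = Piecewise((-sqrt(pi)*C1*erf(z*sqrt(-k)/2)/sqrt(-k) - C2, (k > 0) | (k < 0)), (-C1*z - C2, True))


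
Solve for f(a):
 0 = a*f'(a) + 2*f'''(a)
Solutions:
 f(a) = C1 + Integral(C2*airyai(-2^(2/3)*a/2) + C3*airybi(-2^(2/3)*a/2), a)


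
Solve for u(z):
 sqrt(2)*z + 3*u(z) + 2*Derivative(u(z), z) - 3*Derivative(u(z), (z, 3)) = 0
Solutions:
 u(z) = C1*exp(-2^(1/3)*z*(4/(sqrt(697) + 27)^(1/3) + 2^(1/3)*(sqrt(697) + 27)^(1/3))/12)*sin(2^(1/3)*sqrt(3)*z*(-2^(1/3)*(sqrt(697) + 27)^(1/3) + 4/(sqrt(697) + 27)^(1/3))/12) + C2*exp(-2^(1/3)*z*(4/(sqrt(697) + 27)^(1/3) + 2^(1/3)*(sqrt(697) + 27)^(1/3))/12)*cos(2^(1/3)*sqrt(3)*z*(-2^(1/3)*(sqrt(697) + 27)^(1/3) + 4/(sqrt(697) + 27)^(1/3))/12) + C3*exp(2^(1/3)*z*(4/(sqrt(697) + 27)^(1/3) + 2^(1/3)*(sqrt(697) + 27)^(1/3))/6) - sqrt(2)*z/3 + 2*sqrt(2)/9


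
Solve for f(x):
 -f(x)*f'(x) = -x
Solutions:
 f(x) = -sqrt(C1 + x^2)
 f(x) = sqrt(C1 + x^2)


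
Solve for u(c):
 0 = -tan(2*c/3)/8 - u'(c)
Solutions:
 u(c) = C1 + 3*log(cos(2*c/3))/16


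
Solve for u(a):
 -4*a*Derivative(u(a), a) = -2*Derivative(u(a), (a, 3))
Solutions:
 u(a) = C1 + Integral(C2*airyai(2^(1/3)*a) + C3*airybi(2^(1/3)*a), a)


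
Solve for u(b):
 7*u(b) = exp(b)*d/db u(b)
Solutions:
 u(b) = C1*exp(-7*exp(-b))


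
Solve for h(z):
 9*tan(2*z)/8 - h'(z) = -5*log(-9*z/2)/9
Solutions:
 h(z) = C1 + 5*z*log(-z)/9 - 5*z/9 - 5*z*log(2)/9 + 10*z*log(3)/9 - 9*log(cos(2*z))/16


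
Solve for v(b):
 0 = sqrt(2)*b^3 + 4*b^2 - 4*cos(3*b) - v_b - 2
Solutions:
 v(b) = C1 + sqrt(2)*b^4/4 + 4*b^3/3 - 2*b - 4*sin(3*b)/3


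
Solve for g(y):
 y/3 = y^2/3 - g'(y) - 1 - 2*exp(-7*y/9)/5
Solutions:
 g(y) = C1 + y^3/9 - y^2/6 - y + 18*exp(-7*y/9)/35


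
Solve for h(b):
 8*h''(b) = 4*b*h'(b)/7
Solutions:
 h(b) = C1 + C2*erfi(sqrt(7)*b/14)


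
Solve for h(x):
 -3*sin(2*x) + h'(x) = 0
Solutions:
 h(x) = C1 - 3*cos(2*x)/2


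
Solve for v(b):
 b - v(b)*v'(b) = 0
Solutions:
 v(b) = -sqrt(C1 + b^2)
 v(b) = sqrt(C1 + b^2)


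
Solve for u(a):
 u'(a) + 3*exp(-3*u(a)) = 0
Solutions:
 u(a) = log(C1 - 9*a)/3
 u(a) = log((-3^(1/3) - 3^(5/6)*I)*(C1 - 3*a)^(1/3)/2)
 u(a) = log((-3^(1/3) + 3^(5/6)*I)*(C1 - 3*a)^(1/3)/2)


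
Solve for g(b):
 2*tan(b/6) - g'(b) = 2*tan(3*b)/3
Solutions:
 g(b) = C1 - 12*log(cos(b/6)) + 2*log(cos(3*b))/9


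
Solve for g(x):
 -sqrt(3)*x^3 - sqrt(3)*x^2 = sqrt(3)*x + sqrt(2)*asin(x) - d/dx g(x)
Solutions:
 g(x) = C1 + sqrt(3)*x^4/4 + sqrt(3)*x^3/3 + sqrt(3)*x^2/2 + sqrt(2)*(x*asin(x) + sqrt(1 - x^2))


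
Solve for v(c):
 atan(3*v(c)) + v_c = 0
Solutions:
 Integral(1/atan(3*_y), (_y, v(c))) = C1 - c


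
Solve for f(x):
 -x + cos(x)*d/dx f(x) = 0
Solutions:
 f(x) = C1 + Integral(x/cos(x), x)


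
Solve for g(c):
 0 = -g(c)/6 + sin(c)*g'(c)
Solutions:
 g(c) = C1*(cos(c) - 1)^(1/12)/(cos(c) + 1)^(1/12)


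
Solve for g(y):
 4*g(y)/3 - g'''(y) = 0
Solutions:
 g(y) = C3*exp(6^(2/3)*y/3) + (C1*sin(2^(2/3)*3^(1/6)*y/2) + C2*cos(2^(2/3)*3^(1/6)*y/2))*exp(-6^(2/3)*y/6)


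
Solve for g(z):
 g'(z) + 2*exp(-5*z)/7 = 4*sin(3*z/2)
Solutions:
 g(z) = C1 - 8*cos(3*z/2)/3 + 2*exp(-5*z)/35


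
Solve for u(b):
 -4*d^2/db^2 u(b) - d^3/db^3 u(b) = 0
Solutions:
 u(b) = C1 + C2*b + C3*exp(-4*b)


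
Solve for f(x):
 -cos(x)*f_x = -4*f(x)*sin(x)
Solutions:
 f(x) = C1/cos(x)^4


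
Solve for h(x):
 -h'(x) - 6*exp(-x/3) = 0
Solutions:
 h(x) = C1 + 18*exp(-x/3)


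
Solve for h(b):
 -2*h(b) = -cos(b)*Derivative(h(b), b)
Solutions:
 h(b) = C1*(sin(b) + 1)/(sin(b) - 1)


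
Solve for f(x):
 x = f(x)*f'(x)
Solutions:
 f(x) = -sqrt(C1 + x^2)
 f(x) = sqrt(C1 + x^2)


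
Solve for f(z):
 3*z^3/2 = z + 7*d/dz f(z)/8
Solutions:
 f(z) = C1 + 3*z^4/7 - 4*z^2/7


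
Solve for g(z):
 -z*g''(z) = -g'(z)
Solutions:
 g(z) = C1 + C2*z^2


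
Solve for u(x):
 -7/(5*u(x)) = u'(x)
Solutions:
 u(x) = -sqrt(C1 - 70*x)/5
 u(x) = sqrt(C1 - 70*x)/5


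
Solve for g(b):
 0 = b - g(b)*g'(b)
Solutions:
 g(b) = -sqrt(C1 + b^2)
 g(b) = sqrt(C1 + b^2)


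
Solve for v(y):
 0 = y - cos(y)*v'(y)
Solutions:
 v(y) = C1 + Integral(y/cos(y), y)


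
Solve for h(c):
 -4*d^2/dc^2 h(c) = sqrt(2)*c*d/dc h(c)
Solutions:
 h(c) = C1 + C2*erf(2^(3/4)*c/4)


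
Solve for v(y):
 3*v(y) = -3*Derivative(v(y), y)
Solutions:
 v(y) = C1*exp(-y)


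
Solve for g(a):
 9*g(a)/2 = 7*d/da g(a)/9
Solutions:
 g(a) = C1*exp(81*a/14)


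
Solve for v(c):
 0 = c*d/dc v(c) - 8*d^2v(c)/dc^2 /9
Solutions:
 v(c) = C1 + C2*erfi(3*c/4)


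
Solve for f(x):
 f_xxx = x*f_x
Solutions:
 f(x) = C1 + Integral(C2*airyai(x) + C3*airybi(x), x)


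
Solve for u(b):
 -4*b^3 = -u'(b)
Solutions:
 u(b) = C1 + b^4


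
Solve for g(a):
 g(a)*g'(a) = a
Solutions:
 g(a) = -sqrt(C1 + a^2)
 g(a) = sqrt(C1 + a^2)


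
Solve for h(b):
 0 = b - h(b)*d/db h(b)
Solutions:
 h(b) = -sqrt(C1 + b^2)
 h(b) = sqrt(C1 + b^2)


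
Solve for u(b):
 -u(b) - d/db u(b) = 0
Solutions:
 u(b) = C1*exp(-b)


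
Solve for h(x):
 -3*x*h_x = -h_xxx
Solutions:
 h(x) = C1 + Integral(C2*airyai(3^(1/3)*x) + C3*airybi(3^(1/3)*x), x)


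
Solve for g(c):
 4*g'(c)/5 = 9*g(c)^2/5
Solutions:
 g(c) = -4/(C1 + 9*c)


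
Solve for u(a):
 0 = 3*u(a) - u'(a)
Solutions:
 u(a) = C1*exp(3*a)


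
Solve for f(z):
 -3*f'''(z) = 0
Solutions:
 f(z) = C1 + C2*z + C3*z^2


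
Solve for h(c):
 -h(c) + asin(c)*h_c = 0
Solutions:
 h(c) = C1*exp(Integral(1/asin(c), c))


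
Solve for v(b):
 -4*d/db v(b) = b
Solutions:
 v(b) = C1 - b^2/8


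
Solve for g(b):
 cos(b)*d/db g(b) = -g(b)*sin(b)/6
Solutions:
 g(b) = C1*cos(b)^(1/6)


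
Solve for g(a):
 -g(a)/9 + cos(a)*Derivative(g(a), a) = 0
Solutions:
 g(a) = C1*(sin(a) + 1)^(1/18)/(sin(a) - 1)^(1/18)


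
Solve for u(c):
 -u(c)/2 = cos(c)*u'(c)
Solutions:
 u(c) = C1*(sin(c) - 1)^(1/4)/(sin(c) + 1)^(1/4)


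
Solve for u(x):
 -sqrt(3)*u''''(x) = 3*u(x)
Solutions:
 u(x) = (C1*sin(sqrt(2)*3^(1/8)*x/2) + C2*cos(sqrt(2)*3^(1/8)*x/2))*exp(-sqrt(2)*3^(1/8)*x/2) + (C3*sin(sqrt(2)*3^(1/8)*x/2) + C4*cos(sqrt(2)*3^(1/8)*x/2))*exp(sqrt(2)*3^(1/8)*x/2)


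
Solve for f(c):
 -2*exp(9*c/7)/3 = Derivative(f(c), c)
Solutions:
 f(c) = C1 - 14*exp(9*c/7)/27


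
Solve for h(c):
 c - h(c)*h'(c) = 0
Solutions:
 h(c) = -sqrt(C1 + c^2)
 h(c) = sqrt(C1 + c^2)


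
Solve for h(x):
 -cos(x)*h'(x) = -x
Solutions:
 h(x) = C1 + Integral(x/cos(x), x)


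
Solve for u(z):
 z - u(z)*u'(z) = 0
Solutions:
 u(z) = -sqrt(C1 + z^2)
 u(z) = sqrt(C1 + z^2)
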